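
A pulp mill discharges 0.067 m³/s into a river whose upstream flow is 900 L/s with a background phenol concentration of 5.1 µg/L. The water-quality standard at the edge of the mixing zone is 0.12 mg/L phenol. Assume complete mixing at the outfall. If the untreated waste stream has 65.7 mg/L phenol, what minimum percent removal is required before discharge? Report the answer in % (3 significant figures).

900 L/s = 0.9 m³/s.
5.1 µg/L = 0.0051 mg/L.
Mass balance: 0.12·0.967 = 0.067·Cₑ + 0.9·0.0051.
Cₑ = (0.116 − 0.00459) / 0.067 = 1.663 mg/L.
Required removal = 1 − 1.663/65.7 = 97.47 %.

97.5 %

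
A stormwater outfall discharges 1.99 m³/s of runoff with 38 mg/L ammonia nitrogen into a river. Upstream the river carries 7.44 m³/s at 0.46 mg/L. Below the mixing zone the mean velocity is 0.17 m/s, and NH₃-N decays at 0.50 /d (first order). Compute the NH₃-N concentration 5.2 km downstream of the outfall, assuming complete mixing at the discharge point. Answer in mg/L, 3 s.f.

7.02 mg/L

After complete mixing, C₀ = (1.99·38 + 7.44·0.46) / 9.43 = 8.382 mg/L.
Travel time t = 5200 m / 0.17 m/s = 3.059e+04 s = 0.354 d.
C = 8.382·exp(−0.50·0.354) = 8.382·0.8378 = 7.022 mg/L.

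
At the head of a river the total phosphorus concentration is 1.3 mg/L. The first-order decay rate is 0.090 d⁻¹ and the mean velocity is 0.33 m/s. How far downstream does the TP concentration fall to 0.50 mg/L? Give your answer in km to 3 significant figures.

303 km

From C = C₀·e^(−kt), t = ln(C₀/C)/k = ln(1.3/0.50)/0.090 = 0.9555/0.090 = 10.62 d.
Distance = v·t = 0.33 m/s × 9.173e+05 s = 3.027e+05 m = 302.7 km.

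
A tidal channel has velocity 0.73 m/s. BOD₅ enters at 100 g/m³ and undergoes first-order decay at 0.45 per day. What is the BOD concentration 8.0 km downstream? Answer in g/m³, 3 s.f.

94.5 g/m³

Travel time t = 8.0 km / 0.73 m/s = 8000/0.73 = 1.096e+04 s = 0.1268 d.
First-order decay: C = 100·exp(−0.45·0.1268) = 100·0.9445 = 94.45 g/m³.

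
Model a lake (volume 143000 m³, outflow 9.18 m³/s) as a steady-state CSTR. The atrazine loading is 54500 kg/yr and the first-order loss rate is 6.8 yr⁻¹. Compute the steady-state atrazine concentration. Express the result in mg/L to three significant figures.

0.187 mg/L

Outflow Q = 9.18 m³/s × 3.156e+07 s/yr = 2.897e+08 m³/yr.
Steady-state CSTR mass balance: W = Q·C + k·V·C, so C = W/(Q + kV).
Q + kV = 2.897e+08 + 6.8·143000 = 2.907e+08 m³/yr.
C = 54500/2.907e+08 = 0.0001875 kg/m³ = 0.1875 mg/L.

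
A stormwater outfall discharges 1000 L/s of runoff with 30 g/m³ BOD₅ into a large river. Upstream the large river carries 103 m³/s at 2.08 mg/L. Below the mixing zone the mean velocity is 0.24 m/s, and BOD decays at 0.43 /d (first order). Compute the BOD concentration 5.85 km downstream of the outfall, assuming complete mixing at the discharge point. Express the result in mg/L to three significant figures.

1000 L/s = 1 m³/s.
After complete mixing, C₀ = (1·30 + 103·2.08) / 104 = 2.348 mg/L.
Travel time t = 5850 m / 0.24 m/s = 2.438e+04 s = 0.2821 d.
C = 2.348·exp(−0.43·0.2821) = 2.348·0.8858 = 2.08 mg/L.

2.08 mg/L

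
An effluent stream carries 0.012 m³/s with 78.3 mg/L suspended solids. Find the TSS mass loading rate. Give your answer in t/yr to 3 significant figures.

Mass flux = Q·C = 0.012 m³/s × 78.3 g/m³ = 0.9396 g/s.
= 0.9396 g/s × 31.56 = 29.65 t/yr.

29.7 t/yr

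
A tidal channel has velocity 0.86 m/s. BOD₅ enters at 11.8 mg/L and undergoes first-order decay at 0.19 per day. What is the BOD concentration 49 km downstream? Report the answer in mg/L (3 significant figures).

10.4 mg/L

Travel time t = 49 km / 0.86 m/s = 4.9e+04/0.86 = 5.698e+04 s = 0.6595 d.
First-order decay: C = 11.8·exp(−0.19·0.6595) = 11.8·0.8822 = 10.41 mg/L.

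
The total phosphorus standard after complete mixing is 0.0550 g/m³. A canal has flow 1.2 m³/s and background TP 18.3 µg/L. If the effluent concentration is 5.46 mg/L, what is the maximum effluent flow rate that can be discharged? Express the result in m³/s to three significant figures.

0.00815 m³/s

18.3 µg/L = 0.0183 mg/L.
Mass balance at complete mixing: C_std·(Q_w + Q_r) = Q_w·C_e + Q_r·C_b.
Rearranging, Q_w = Q_r·(C_std − C_b)/(C_e − C_std) = 1.2·(0.055 − 0.0183) / (5.46 − 0.055) = 0.008148 m³/s.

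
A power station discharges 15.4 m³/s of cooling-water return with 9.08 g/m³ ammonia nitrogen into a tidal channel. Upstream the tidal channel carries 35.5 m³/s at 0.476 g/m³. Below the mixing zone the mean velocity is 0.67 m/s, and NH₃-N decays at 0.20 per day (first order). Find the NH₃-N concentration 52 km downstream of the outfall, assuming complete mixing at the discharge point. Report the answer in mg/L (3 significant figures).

After complete mixing, C₀ = (15.4·9.08 + 35.5·0.476) / 50.9 = 3.079 mg/L.
Travel time t = 5.2e+04 m / 0.67 m/s = 7.761e+04 s = 0.8983 d.
C = 3.079·exp(−0.20·0.8983) = 3.079·0.8356 = 2.573 mg/L.

2.57 mg/L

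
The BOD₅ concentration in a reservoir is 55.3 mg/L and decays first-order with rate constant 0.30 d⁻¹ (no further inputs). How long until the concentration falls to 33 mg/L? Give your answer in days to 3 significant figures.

1.72 d

t = ln(C₀/C)/k = ln(55.3/33)/0.30 = 0.5163/0.30 = 1.721 d.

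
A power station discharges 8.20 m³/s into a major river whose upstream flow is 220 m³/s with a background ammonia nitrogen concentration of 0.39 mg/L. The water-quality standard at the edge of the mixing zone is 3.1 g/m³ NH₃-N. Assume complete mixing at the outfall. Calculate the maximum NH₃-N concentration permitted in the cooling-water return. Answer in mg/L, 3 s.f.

Mass balance: 3.1·228.2 = 8.2·Cₑ + 220·0.39.
Cₑ = (707.4 − 85.8) / 8.2 = 75.81 mg/L.

75.8 mg/L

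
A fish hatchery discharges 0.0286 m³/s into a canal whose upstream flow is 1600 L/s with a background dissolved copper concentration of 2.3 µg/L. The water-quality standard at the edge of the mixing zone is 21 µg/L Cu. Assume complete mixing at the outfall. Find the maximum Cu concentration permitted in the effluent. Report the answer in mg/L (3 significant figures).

1600 L/s = 1.6 m³/s.
2.3 µg/L = 0.0023 mg/L.
21 µg/L = 0.021 mg/L.
Mass balance: 0.021·1.629 = 0.0286·Cₑ + 1.6·0.0023.
Cₑ = (0.0342 − 0.00368) / 0.0286 = 1.067 mg/L.

1.07 mg/L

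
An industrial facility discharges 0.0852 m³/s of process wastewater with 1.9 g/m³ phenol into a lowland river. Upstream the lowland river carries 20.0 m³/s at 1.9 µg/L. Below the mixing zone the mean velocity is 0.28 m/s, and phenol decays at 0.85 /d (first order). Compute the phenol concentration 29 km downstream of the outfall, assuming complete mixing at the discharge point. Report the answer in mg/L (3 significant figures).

1.9 µg/L = 0.0019 mg/L.
After complete mixing, C₀ = (0.0852·1.9 + 20·0.0019) / 20.09 = 0.009952 mg/L.
Travel time t = 2.9e+04 m / 0.28 m/s = 1.036e+05 s = 1.199 d.
C = 0.009952·exp(−0.85·1.199) = 0.009952·0.361 = 0.003592 mg/L.

0.00359 mg/L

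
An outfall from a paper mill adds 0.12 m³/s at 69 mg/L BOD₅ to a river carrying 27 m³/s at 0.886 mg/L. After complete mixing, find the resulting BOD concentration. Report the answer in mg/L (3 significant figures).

Conservation of mass across the mixing zone: C = (0.12·69 + 27·0.886) / (0.12 + 27) = 32.2/27.12 = 1.187 mg/L.

1.19 mg/L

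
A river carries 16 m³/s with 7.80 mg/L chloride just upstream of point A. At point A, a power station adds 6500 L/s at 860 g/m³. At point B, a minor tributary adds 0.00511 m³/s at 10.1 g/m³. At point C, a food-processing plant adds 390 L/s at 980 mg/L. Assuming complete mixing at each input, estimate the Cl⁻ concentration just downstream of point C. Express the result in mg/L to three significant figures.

266 mg/L

6500 L/s = 6.5 m³/s.
After input A: C = (16·7.8 + 6.5·860) / 22.5 = 254 mg/L.
After input B: C = (22.5·254 + 0.00511·10.1) / 22.51 = 253.9 mg/L.
390 L/s = 0.39 m³/s.
After input C: C = (22.51·253.9 + 0.39·980) / 22.9 = 266.3 mg/L.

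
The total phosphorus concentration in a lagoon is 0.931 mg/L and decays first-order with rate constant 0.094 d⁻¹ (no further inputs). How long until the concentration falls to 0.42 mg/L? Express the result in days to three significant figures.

8.47 d

t = ln(C₀/C)/k = ln(0.931/0.42)/0.094 = 0.796/0.094 = 8.468 d.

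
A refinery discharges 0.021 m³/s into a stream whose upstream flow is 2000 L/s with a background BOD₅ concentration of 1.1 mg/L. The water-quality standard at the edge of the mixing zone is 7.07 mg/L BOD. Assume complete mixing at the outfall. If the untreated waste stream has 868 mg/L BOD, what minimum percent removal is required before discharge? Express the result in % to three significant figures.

33.7 %

2000 L/s = 2 m³/s.
Mass balance: 7.07·2.021 = 0.021·Cₑ + 2·1.1.
Cₑ = (14.29 − 2.2) / 0.021 = 575.6 mg/L.
Required removal = 1 − 575.6/868 = 33.68 %.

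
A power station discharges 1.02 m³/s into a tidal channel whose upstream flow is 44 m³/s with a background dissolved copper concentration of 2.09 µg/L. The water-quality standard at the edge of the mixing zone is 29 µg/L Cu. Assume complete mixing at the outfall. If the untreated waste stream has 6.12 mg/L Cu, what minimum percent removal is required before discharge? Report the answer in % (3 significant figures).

2.09 µg/L = 0.00209 mg/L.
29 µg/L = 0.029 mg/L.
Mass balance: 0.029·45.02 = 1.02·Cₑ + 44·0.00209.
Cₑ = (1.306 − 0.09196) / 1.02 = 1.19 mg/L.
Required removal = 1 − 1.19/6.12 = 80.56 %.

80.6 %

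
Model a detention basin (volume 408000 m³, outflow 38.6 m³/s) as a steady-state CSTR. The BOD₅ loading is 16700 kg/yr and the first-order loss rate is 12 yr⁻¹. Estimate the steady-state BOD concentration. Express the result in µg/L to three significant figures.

Outflow Q = 38.6 m³/s × 3.156e+07 s/yr = 1.218e+09 m³/yr.
Steady-state CSTR mass balance: W = Q·C + k·V·C, so C = W/(Q + kV).
Q + kV = 1.218e+09 + 12·408000 = 1.223e+09 m³/yr.
C = 16700/1.223e+09 = 1.365e-05 kg/m³ = 0.01365 mg/L = 13.65 µg/L.

13.7 µg/L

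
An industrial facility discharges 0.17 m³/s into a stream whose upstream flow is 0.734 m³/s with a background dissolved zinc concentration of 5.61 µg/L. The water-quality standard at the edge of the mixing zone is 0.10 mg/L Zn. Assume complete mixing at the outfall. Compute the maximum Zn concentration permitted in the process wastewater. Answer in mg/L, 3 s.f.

0.508 mg/L

5.61 µg/L = 0.00561 mg/L.
Mass balance: 0.1·0.904 = 0.17·Cₑ + 0.734·0.00561.
Cₑ = (0.0904 − 0.004118) / 0.17 = 0.5075 mg/L.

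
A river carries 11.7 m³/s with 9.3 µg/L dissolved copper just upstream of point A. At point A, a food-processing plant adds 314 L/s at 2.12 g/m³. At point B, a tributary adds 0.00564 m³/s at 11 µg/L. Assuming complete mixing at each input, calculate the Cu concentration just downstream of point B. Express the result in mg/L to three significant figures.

9.3 µg/L = 0.0093 mg/L.
314 L/s = 0.314 m³/s.
After input A: C = (11.7·0.0093 + 0.314·2.12) / 12.01 = 0.06447 mg/L.
11 µg/L = 0.011 mg/L.
After input B: C = (12.01·0.06447 + 0.00564·0.011) / 12.02 = 0.06444 mg/L.

0.0644 mg/L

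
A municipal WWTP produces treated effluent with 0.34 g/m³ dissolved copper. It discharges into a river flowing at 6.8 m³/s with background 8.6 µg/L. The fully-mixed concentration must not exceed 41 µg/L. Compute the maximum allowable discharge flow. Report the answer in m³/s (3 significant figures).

8.6 µg/L = 0.0086 mg/L.
41 µg/L = 0.041 mg/L.
Mass balance at complete mixing: C_std·(Q_w + Q_r) = Q_w·C_e + Q_r·C_b.
Rearranging, Q_w = Q_r·(C_std − C_b)/(C_e − C_std) = 6.8·(0.041 − 0.0086) / (0.34 − 0.041) = 0.7369 m³/s.

0.737 m³/s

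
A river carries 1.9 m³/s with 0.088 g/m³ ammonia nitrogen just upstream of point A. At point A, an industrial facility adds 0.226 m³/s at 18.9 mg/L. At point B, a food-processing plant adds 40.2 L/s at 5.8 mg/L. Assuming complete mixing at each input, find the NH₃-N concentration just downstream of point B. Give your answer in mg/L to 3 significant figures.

After input A: C = (1.9·0.088 + 0.226·18.9) / 2.126 = 2.088 mg/L.
40.2 L/s = 0.0402 m³/s.
After input B: C = (2.126·2.088 + 0.0402·5.8) / 2.166 = 2.157 mg/L.

2.16 mg/L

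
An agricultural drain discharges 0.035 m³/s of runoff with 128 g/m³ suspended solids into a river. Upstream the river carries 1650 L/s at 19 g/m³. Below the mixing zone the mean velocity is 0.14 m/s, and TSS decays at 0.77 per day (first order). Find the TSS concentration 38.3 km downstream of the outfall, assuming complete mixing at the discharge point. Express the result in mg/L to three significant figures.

1650 L/s = 1.65 m³/s.
After complete mixing, C₀ = (0.035·128 + 1.65·19) / 1.685 = 21.26 mg/L.
Travel time t = 3.83e+04 m / 0.14 m/s = 2.736e+05 s = 3.166 d.
C = 21.26·exp(−0.77·3.166) = 21.26·0.08733 = 1.857 mg/L.

1.86 mg/L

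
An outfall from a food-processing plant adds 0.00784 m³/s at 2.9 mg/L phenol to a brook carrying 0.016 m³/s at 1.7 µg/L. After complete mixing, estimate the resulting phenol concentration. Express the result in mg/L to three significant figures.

0.955 mg/L

1.7 µg/L = 0.0017 mg/L.
Conservation of mass across the mixing zone: C = (0.00784·2.9 + 0.016·0.0017) / (0.00784 + 0.016) = 0.02276/0.02384 = 0.9548 mg/L.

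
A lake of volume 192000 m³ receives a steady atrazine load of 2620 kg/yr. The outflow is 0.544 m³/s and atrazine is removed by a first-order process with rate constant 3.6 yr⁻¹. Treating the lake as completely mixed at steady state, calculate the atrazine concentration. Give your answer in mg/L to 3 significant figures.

Outflow Q = 0.544 m³/s × 3.156e+07 s/yr = 1.717e+07 m³/yr.
Steady-state CSTR mass balance: W = Q·C + k·V·C, so C = W/(Q + kV).
Q + kV = 1.717e+07 + 3.6·192000 = 1.786e+07 m³/yr.
C = 2620/1.786e+07 = 0.0001467 kg/m³ = 0.1467 mg/L.

0.147 mg/L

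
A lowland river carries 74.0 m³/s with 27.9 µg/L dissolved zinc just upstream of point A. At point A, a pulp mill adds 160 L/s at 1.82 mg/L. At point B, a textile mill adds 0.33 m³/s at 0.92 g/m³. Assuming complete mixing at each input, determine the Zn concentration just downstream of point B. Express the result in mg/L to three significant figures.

0.0357 mg/L

27.9 µg/L = 0.0279 mg/L.
160 L/s = 0.16 m³/s.
After input A: C = (74·0.0279 + 0.16·1.82) / 74.16 = 0.03177 mg/L.
After input B: C = (74.16·0.03177 + 0.33·0.92) / 74.49 = 0.0357 mg/L.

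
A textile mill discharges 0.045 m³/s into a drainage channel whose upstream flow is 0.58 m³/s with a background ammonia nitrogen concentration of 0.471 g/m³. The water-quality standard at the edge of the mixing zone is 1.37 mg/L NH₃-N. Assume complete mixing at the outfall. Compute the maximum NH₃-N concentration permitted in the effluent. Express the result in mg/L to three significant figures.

Mass balance: 1.37·0.625 = 0.045·Cₑ + 0.58·0.471.
Cₑ = (0.8563 − 0.2732) / 0.045 = 12.96 mg/L.

13.0 mg/L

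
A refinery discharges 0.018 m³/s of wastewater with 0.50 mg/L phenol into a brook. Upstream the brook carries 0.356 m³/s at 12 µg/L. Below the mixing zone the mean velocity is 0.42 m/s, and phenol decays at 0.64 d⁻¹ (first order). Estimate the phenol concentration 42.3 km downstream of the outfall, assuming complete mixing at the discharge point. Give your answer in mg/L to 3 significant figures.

0.0168 mg/L

12 µg/L = 0.012 mg/L.
After complete mixing, C₀ = (0.018·0.5 + 0.356·0.012) / 0.374 = 0.03549 mg/L.
Travel time t = 4.23e+04 m / 0.42 m/s = 1.007e+05 s = 1.166 d.
C = 0.03549·exp(−0.64·1.166) = 0.03549·0.4742 = 0.01683 mg/L.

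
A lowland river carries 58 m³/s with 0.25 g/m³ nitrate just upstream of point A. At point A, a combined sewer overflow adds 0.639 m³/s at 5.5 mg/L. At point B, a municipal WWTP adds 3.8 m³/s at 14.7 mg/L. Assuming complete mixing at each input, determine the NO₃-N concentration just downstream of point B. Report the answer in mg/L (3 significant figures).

After input A: C = (58·0.25 + 0.639·5.5) / 58.64 = 0.3072 mg/L.
After input B: C = (58.64·0.3072 + 3.8·14.7) / 62.44 = 1.183 mg/L.

1.18 mg/L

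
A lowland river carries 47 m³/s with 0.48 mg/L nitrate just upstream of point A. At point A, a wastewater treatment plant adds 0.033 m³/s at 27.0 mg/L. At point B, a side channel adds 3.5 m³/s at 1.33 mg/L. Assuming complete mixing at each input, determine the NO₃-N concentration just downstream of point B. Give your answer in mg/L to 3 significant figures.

After input A: C = (47·0.48 + 0.033·27) / 47.03 = 0.4986 mg/L.
After input B: C = (47.03·0.4986 + 3.5·1.33) / 50.53 = 0.5562 mg/L.

0.556 mg/L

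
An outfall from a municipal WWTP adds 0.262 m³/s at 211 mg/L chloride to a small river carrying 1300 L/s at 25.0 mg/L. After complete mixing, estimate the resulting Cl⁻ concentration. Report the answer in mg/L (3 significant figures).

1300 L/s = 1.3 m³/s.
Conservation of mass across the mixing zone: C = (0.262·211 + 1.3·25) / (0.262 + 1.3) = 87.78/1.562 = 56.2 mg/L.

56.2 mg/L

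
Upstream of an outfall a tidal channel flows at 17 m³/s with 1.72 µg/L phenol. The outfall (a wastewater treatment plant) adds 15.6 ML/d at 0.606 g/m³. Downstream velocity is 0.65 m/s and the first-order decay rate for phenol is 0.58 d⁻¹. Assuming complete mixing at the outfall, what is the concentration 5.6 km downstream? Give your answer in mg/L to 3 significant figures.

0.00762 mg/L

15.6 ML/d = 0.1806 m³/s.
1.72 µg/L = 0.00172 mg/L.
After complete mixing, C₀ = (0.1806·0.606 + 17·0.00172) / 17.18 = 0.008071 mg/L.
Travel time t = 5600 m / 0.65 m/s = 8615 s = 0.09972 d.
C = 0.008071·exp(−0.58·0.09972) = 0.008071·0.9438 = 0.007617 mg/L.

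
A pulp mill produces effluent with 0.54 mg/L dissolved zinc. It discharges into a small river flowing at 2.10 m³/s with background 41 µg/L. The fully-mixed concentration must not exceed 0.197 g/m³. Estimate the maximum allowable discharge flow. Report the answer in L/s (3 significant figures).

41 µg/L = 0.041 mg/L.
Mass balance at complete mixing: C_std·(Q_w + Q_r) = Q_w·C_e + Q_r·C_b.
Rearranging, Q_w = Q_r·(C_std − C_b)/(C_e − C_std) = 2.10·(0.197 − 0.041) / (0.54 − 0.197) = 0.9551 m³/s.
= 955.1 L/s.

955 L/s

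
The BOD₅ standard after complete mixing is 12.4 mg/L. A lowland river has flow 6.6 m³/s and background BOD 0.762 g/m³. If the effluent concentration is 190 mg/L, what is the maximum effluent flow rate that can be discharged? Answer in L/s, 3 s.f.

432 L/s

Mass balance at complete mixing: C_std·(Q_w + Q_r) = Q_w·C_e + Q_r·C_b.
Rearranging, Q_w = Q_r·(C_std − C_b)/(C_e − C_std) = 6.6·(12.4 − 0.762) / (190 − 12.4) = 0.4325 m³/s.
= 432.5 L/s.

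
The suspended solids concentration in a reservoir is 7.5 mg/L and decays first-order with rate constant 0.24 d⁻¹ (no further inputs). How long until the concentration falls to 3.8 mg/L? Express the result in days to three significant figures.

2.83 d

t = ln(C₀/C)/k = ln(7.5/3.8)/0.24 = 0.6799/0.24 = 2.833 d.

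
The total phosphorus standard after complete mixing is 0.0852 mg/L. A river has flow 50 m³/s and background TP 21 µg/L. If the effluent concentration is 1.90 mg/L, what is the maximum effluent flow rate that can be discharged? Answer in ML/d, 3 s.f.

21 µg/L = 0.021 mg/L.
Mass balance at complete mixing: C_std·(Q_w + Q_r) = Q_w·C_e + Q_r·C_b.
Rearranging, Q_w = Q_r·(C_std − C_b)/(C_e − C_std) = 50·(0.0852 − 0.021) / (1.9 − 0.0852) = 1.769 m³/s.
= 152.8 ML/d.

153 ML/d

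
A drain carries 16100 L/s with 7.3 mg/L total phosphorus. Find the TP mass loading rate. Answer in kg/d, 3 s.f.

16100 L/s = 16.1 m³/s.
Mass flux = Q·C = 16.1 m³/s × 7.3 g/m³ = 117.5 g/s.
= 117.5 g/s × 86.4 = 1.015e+04 kg/d.

10200 kg/d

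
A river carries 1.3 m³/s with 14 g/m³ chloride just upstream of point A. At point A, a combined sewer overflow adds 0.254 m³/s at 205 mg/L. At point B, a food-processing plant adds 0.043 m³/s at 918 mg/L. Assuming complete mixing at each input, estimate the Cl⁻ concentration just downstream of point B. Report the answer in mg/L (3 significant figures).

68.7 mg/L

After input A: C = (1.3·14 + 0.254·205) / 1.554 = 45.22 mg/L.
After input B: C = (1.554·45.22 + 0.043·918) / 1.597 = 68.72 mg/L.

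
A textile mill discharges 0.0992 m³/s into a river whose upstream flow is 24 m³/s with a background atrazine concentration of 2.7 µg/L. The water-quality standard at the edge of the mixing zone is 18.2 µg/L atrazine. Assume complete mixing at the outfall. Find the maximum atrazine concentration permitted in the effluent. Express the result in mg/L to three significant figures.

2.7 µg/L = 0.0027 mg/L.
18.2 µg/L = 0.0182 mg/L.
Mass balance: 0.0182·24.1 = 0.0992·Cₑ + 24·0.0027.
Cₑ = (0.4386 − 0.0648) / 0.0992 = 3.768 mg/L.

3.77 mg/L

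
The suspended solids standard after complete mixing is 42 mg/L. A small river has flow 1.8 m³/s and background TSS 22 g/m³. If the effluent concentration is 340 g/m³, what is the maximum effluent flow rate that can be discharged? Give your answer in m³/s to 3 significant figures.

0.121 m³/s

Mass balance at complete mixing: C_std·(Q_w + Q_r) = Q_w·C_e + Q_r·C_b.
Rearranging, Q_w = Q_r·(C_std − C_b)/(C_e − C_std) = 1.8·(42 − 22) / (340 − 42) = 0.1208 m³/s.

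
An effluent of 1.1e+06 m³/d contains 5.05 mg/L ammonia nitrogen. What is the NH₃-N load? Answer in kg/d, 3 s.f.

1.1e+06 m³/d = 12.73 m³/s.
Mass flux = Q·C = 12.73 m³/s × 5.05 g/m³ = 64.29 g/s.
= 64.29 g/s × 86.4 = 5555 kg/d.

5560 kg/d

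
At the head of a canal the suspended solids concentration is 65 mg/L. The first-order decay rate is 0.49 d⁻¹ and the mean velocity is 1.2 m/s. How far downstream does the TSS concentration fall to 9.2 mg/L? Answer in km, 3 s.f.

From C = C₀·e^(−kt), t = ln(C₀/C)/k = ln(65/9.2)/0.49 = 1.955/0.49 = 3.99 d.
Distance = v·t = 1.2 m/s × 3.448e+05 s = 4.137e+05 m = 413.7 km.

414 km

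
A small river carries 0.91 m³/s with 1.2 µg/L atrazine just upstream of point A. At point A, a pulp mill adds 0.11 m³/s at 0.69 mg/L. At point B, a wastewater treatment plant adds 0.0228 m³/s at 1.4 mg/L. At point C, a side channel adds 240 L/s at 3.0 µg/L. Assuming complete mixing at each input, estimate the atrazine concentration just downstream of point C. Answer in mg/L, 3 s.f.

0.0855 mg/L

1.2 µg/L = 0.0012 mg/L.
After input A: C = (0.91·0.0012 + 0.11·0.69) / 1.02 = 0.07548 mg/L.
After input B: C = (1.02·0.07548 + 0.0228·1.4) / 1.043 = 0.1044 mg/L.
240 L/s = 0.24 m³/s.
3.0 µg/L = 0.003 mg/L.
After input C: C = (1.043·0.1044 + 0.24·0.003) / 1.283 = 0.08546 mg/L.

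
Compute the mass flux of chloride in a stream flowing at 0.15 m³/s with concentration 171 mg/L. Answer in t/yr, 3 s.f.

809 t/yr

Mass flux = Q·C = 0.15 m³/s × 171 g/m³ = 25.65 g/s.
= 25.65 g/s × 31.56 = 809.5 t/yr.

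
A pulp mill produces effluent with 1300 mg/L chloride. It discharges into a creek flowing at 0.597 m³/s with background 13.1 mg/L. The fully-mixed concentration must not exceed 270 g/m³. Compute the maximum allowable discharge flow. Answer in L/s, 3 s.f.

149 L/s

Mass balance at complete mixing: C_std·(Q_w + Q_r) = Q_w·C_e + Q_r·C_b.
Rearranging, Q_w = Q_r·(C_std − C_b)/(C_e − C_std) = 0.597·(270 − 13.1) / (1300 − 270) = 0.1489 m³/s.
= 148.9 L/s.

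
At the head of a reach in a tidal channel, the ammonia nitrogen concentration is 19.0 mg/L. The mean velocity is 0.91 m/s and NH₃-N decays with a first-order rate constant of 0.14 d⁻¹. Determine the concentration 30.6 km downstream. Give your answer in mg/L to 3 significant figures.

Travel time t = 30.6 km / 0.91 m/s = 3.06e+04/0.91 = 3.363e+04 s = 0.3892 d.
First-order decay: C = 19.0·exp(−0.14·0.3892) = 19.0·0.947 = 17.99 mg/L.

18.0 mg/L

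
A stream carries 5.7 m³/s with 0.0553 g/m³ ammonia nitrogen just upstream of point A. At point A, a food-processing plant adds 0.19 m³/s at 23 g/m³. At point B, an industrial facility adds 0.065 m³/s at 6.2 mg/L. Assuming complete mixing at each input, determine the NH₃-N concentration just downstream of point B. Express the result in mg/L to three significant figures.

After input A: C = (5.7·0.0553 + 0.19·23) / 5.89 = 0.7955 mg/L.
After input B: C = (5.89·0.7955 + 0.065·6.2) / 5.955 = 0.8544 mg/L.

0.854 mg/L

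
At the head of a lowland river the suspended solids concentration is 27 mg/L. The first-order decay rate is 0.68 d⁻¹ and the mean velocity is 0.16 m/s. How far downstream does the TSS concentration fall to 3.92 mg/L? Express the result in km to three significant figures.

39.2 km

From C = C₀·e^(−kt), t = ln(C₀/C)/k = ln(27/3.92)/0.68 = 1.93/0.68 = 2.838 d.
Distance = v·t = 0.16 m/s × 2.452e+05 s = 3.923e+04 m = 39.23 km.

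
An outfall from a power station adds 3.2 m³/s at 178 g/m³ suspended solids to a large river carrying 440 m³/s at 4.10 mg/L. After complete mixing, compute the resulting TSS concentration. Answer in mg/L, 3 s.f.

Flow-weighted mixing gives C = (3.2·178 + 440·4.1) / (3.2 + 440) = 2374/443.2 = 5.356 mg/L.

5.36 mg/L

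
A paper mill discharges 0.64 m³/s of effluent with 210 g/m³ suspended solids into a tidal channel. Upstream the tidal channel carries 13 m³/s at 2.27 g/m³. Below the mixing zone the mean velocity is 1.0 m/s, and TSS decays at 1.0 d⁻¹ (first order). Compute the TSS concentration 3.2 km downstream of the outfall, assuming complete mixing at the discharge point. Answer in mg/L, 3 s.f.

After complete mixing, C₀ = (0.64·210 + 13·2.27) / 13.64 = 12.02 mg/L.
Travel time t = 3200 m / 1.0 m/s = 3200 s = 0.03704 d.
C = 12.02·exp(−1.0·0.03704) = 12.02·0.9636 = 11.58 mg/L.

11.6 mg/L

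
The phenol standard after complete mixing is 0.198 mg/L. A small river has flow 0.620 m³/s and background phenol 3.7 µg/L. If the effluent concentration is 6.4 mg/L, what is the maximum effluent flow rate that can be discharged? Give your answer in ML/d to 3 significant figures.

3.7 µg/L = 0.0037 mg/L.
Mass balance at complete mixing: C_std·(Q_w + Q_r) = Q_w·C_e + Q_r·C_b.
Rearranging, Q_w = Q_r·(C_std − C_b)/(C_e − C_std) = 0.620·(0.198 − 0.0037) / (6.4 − 0.198) = 0.01942 m³/s.
= 1.678 ML/d.

1.68 ML/d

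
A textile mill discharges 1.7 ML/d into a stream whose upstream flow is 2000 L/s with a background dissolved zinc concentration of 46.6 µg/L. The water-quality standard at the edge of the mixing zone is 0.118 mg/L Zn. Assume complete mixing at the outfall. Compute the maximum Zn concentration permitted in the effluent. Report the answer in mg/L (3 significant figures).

7.38 mg/L

1.7 ML/d = 0.01968 m³/s.
2000 L/s = 2 m³/s.
46.6 µg/L = 0.0466 mg/L.
Mass balance: 0.118·2.02 = 0.01968·Cₑ + 2·0.0466.
Cₑ = (0.2383 − 0.0932) / 0.01968 = 7.376 mg/L.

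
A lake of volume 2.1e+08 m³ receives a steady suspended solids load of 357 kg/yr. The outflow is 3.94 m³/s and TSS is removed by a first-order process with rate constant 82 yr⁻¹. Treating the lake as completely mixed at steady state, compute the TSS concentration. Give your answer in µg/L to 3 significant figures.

Outflow Q = 3.94 m³/s × 3.156e+07 s/yr = 1.243e+08 m³/yr.
Steady-state CSTR mass balance: W = Q·C + k·V·C, so C = W/(Q + kV).
Q + kV = 1.243e+08 + 82·2.1e+08 = 1.734e+10 m³/yr.
C = 357/1.734e+10 = 2.058e-08 kg/m³ = 2.058e-05 mg/L = 0.02058 µg/L.

0.0206 µg/L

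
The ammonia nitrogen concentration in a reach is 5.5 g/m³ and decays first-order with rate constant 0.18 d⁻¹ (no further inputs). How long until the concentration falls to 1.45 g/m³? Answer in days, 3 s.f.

t = ln(C₀/C)/k = ln(5.5/1.45)/0.18 = 1.333/0.18 = 7.407 d.

7.41 d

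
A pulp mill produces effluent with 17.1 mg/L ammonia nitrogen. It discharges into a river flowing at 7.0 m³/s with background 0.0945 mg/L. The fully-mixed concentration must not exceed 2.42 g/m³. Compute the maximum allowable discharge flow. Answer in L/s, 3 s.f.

1110 L/s

Mass balance at complete mixing: C_std·(Q_w + Q_r) = Q_w·C_e + Q_r·C_b.
Rearranging, Q_w = Q_r·(C_std − C_b)/(C_e − C_std) = 7.0·(2.42 − 0.0945) / (17.1 − 2.42) = 1.109 m³/s.
= 1109 L/s.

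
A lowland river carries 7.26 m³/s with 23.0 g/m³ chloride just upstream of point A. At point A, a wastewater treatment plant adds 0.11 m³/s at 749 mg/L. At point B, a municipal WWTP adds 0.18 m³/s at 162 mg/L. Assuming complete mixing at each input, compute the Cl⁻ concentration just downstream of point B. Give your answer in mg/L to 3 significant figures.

36.9 mg/L

After input A: C = (7.26·23 + 0.11·749) / 7.37 = 33.84 mg/L.
After input B: C = (7.37·33.84 + 0.18·162) / 7.55 = 36.89 mg/L.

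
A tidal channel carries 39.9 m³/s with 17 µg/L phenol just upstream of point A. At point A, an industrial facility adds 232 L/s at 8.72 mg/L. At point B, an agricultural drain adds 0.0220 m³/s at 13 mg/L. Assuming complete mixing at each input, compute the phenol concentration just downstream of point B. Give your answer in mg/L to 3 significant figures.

0.0744 mg/L

17 µg/L = 0.017 mg/L.
232 L/s = 0.232 m³/s.
After input A: C = (39.9·0.017 + 0.232·8.72) / 40.13 = 0.06731 mg/L.
After input B: C = (40.13·0.06731 + 0.022·13) / 40.15 = 0.0744 mg/L.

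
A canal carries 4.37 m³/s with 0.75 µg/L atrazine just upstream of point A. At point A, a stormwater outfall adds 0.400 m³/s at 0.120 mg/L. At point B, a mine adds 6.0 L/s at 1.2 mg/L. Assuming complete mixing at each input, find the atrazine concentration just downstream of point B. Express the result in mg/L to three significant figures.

0.75 µg/L = 0.00075 mg/L.
After input A: C = (4.37·0.00075 + 0.4·0.12) / 4.77 = 0.01075 mg/L.
6.0 L/s = 0.006 m³/s.
After input B: C = (4.77·0.01075 + 0.006·1.2) / 4.776 = 0.01224 mg/L.

0.0122 mg/L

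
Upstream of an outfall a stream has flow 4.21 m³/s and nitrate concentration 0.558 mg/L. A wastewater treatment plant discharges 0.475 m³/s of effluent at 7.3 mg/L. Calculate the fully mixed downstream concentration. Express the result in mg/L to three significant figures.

Conservation of mass across the mixing zone: C = (0.475·7.3 + 4.21·0.558) / (0.475 + 4.21) = 5.817/4.685 = 1.242 mg/L.

1.24 mg/L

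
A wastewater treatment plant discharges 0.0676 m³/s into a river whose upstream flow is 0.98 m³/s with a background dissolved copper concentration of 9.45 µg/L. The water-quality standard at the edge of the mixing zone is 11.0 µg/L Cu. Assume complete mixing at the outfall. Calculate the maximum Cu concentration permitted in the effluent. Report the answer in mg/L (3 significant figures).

0.0335 mg/L

9.45 µg/L = 0.00945 mg/L.
11.0 µg/L = 0.011 mg/L.
Mass balance: 0.011·1.048 = 0.0676·Cₑ + 0.98·0.00945.
Cₑ = (0.01152 − 0.009261) / 0.0676 = 0.03347 mg/L.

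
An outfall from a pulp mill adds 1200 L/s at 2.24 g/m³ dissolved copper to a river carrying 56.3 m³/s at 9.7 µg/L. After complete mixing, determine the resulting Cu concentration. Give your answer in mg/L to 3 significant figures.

0.0562 mg/L

1200 L/s = 1.2 m³/s.
9.7 µg/L = 0.0097 mg/L.
Conservation of mass across the mixing zone: C = (1.2·2.24 + 56.3·0.0097) / (1.2 + 56.3) = 3.234/57.5 = 0.05625 mg/L.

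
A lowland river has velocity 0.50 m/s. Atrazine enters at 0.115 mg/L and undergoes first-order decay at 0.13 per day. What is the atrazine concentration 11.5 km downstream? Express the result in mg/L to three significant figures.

Travel time t = 11.5 km / 0.50 m/s = 1.15e+04/0.50 = 2.3e+04 s = 0.2662 d.
First-order decay: C = 0.115·exp(−0.13·0.2662) = 0.115·0.966 = 0.1111 mg/L.

0.111 mg/L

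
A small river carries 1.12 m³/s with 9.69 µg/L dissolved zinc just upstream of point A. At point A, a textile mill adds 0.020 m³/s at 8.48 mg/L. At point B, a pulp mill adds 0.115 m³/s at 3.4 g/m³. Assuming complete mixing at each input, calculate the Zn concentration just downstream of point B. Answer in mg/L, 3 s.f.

0.455 mg/L

9.69 µg/L = 0.00969 mg/L.
After input A: C = (1.12·0.00969 + 0.02·8.48) / 1.14 = 0.1583 mg/L.
After input B: C = (1.14·0.1583 + 0.115·3.4) / 1.255 = 0.4553 mg/L.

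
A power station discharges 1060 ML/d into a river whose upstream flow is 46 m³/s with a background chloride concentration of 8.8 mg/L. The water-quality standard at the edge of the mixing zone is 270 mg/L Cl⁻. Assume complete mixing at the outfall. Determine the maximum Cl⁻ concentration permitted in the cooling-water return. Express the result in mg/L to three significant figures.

1250 mg/L

1060 ML/d = 12.27 m³/s.
Mass balance: 270·58.27 = 12.27·Cₑ + 46·8.8.
Cₑ = (1.573e+04 − 404.8) / 12.27 = 1249 mg/L.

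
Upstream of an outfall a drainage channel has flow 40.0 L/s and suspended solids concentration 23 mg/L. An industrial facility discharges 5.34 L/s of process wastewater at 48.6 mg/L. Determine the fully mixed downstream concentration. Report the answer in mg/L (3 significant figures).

5.34 L/s = 0.00534 m³/s.
40.0 L/s = 0.04 m³/s.
By mass balance at complete mixing, C = (0.00534·48.6 + 0.04·23) / (0.00534 + 0.04) = 1.18/0.04534 = 26.02 mg/L.

26.0 mg/L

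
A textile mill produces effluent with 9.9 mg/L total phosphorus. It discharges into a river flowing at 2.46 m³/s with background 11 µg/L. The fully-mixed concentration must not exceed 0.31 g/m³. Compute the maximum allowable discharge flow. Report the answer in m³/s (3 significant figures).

0.0767 m³/s

11 µg/L = 0.011 mg/L.
Mass balance at complete mixing: C_std·(Q_w + Q_r) = Q_w·C_e + Q_r·C_b.
Rearranging, Q_w = Q_r·(C_std − C_b)/(C_e − C_std) = 2.46·(0.31 − 0.011) / (9.9 − 0.31) = 0.0767 m³/s.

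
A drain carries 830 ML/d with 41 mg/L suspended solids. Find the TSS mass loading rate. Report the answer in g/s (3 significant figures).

830 ML/d = 9.606 m³/s.
Mass flux = Q·C = 9.606 m³/s × 41 g/m³ = 393.9 g/s.

394 g/s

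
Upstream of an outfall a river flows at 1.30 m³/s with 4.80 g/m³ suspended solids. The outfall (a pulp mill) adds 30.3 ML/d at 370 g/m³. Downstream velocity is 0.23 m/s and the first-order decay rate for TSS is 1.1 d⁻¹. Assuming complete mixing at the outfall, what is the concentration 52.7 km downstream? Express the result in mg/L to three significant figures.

30.3 ML/d = 0.3507 m³/s.
After complete mixing, C₀ = (0.3507·370 + 1.3·4.8) / 1.651 = 82.39 mg/L.
Travel time t = 5.27e+04 m / 0.23 m/s = 2.291e+05 s = 2.652 d.
C = 82.39·exp(−1.1·2.652) = 82.39·0.05409 = 4.456 mg/L.

4.46 mg/L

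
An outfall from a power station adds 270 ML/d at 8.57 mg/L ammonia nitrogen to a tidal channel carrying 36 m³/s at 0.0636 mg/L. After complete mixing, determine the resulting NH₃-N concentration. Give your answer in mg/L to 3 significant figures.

270 ML/d = 3.125 m³/s.
Flow-weighted mixing gives C = (3.125·8.57 + 36·0.0636) / (3.125 + 36) = 29.07/39.12 = 0.743 mg/L.

0.743 mg/L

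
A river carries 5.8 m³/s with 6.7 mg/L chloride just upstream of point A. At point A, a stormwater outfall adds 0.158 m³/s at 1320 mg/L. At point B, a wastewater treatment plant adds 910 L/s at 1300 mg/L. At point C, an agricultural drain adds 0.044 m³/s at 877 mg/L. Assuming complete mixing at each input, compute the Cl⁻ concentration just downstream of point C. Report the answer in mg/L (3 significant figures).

213 mg/L

After input A: C = (5.8·6.7 + 0.158·1320) / 5.958 = 41.53 mg/L.
910 L/s = 0.91 m³/s.
After input B: C = (5.958·41.53 + 0.91·1300) / 6.868 = 208.3 mg/L.
After input C: C = (6.868·208.3 + 0.044·877) / 6.912 = 212.5 mg/L.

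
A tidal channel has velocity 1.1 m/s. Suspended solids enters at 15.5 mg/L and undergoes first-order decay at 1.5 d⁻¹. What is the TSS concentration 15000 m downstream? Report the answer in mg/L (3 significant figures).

Travel time t = 15000 m / 1.1 m/s = 1.5e+04/1.1 = 1.364e+04 s = 0.1578 d.
First-order decay: C = 15.5·exp(−1.5·0.1578) = 15.5·0.7892 = 12.23 mg/L.

12.2 mg/L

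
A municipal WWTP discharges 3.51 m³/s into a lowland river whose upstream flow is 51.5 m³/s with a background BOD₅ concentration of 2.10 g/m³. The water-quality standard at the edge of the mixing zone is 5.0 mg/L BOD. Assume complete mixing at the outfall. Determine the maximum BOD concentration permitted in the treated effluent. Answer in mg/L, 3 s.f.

Mass balance: 5·55.01 = 3.51·Cₑ + 51.5·2.1.
Cₑ = (275.1 − 108.2) / 3.51 = 47.55 mg/L.

47.5 mg/L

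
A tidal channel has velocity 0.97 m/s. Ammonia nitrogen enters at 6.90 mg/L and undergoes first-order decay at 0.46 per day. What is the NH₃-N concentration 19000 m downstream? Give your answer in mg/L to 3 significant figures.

6.22 mg/L

Travel time t = 19000 m / 0.97 m/s = 1.9e+04/0.97 = 1.959e+04 s = 0.2267 d.
First-order decay: C = 6.90·exp(−0.46·0.2267) = 6.90·0.901 = 6.217 mg/L.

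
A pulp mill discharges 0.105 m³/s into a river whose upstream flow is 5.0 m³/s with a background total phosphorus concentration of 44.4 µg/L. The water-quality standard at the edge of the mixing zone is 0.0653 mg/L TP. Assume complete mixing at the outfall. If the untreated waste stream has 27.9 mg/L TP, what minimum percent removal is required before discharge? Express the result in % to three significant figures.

44.4 µg/L = 0.0444 mg/L.
Mass balance: 0.0653·5.105 = 0.105·Cₑ + 5·0.0444.
Cₑ = (0.3334 − 0.222) / 0.105 = 1.061 mg/L.
Required removal = 1 − 1.061/27.9 = 96.2 %.

96.2 %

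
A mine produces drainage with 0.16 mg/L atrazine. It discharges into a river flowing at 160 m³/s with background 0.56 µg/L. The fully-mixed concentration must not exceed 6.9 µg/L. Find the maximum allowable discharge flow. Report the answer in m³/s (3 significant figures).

6.63 m³/s

0.56 µg/L = 0.00056 mg/L.
6.9 µg/L = 0.0069 mg/L.
Mass balance at complete mixing: C_std·(Q_w + Q_r) = Q_w·C_e + Q_r·C_b.
Rearranging, Q_w = Q_r·(C_std − C_b)/(C_e − C_std) = 160·(0.0069 − 0.00056) / (0.16 − 0.0069) = 6.626 m³/s.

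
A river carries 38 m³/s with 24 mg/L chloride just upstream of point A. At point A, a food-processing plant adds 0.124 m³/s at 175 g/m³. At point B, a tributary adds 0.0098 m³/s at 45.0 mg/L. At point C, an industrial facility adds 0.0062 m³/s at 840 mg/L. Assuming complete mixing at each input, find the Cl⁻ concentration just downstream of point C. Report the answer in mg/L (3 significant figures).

After input A: C = (38·24 + 0.124·175) / 38.12 = 24.49 mg/L.
After input B: C = (38.12·24.49 + 0.0098·45) / 38.13 = 24.5 mg/L.
After input C: C = (38.13·24.5 + 0.0062·840) / 38.14 = 24.63 mg/L.

24.6 mg/L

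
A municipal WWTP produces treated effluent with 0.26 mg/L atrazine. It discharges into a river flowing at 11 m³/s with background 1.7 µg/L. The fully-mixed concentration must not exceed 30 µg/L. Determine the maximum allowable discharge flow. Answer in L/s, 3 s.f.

1.7 µg/L = 0.0017 mg/L.
30 µg/L = 0.03 mg/L.
Mass balance at complete mixing: C_std·(Q_w + Q_r) = Q_w·C_e + Q_r·C_b.
Rearranging, Q_w = Q_r·(C_std − C_b)/(C_e − C_std) = 11·(0.03 − 0.0017) / (0.26 − 0.03) = 1.353 m³/s.
= 1353 L/s.

1350 L/s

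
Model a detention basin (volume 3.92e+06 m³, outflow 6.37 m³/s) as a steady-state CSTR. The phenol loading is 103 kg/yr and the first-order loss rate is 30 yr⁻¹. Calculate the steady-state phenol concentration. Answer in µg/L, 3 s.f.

0.323 µg/L

Outflow Q = 6.37 m³/s × 3.156e+07 s/yr = 2.01e+08 m³/yr.
Steady-state CSTR mass balance: W = Q·C + k·V·C, so C = W/(Q + kV).
Q + kV = 2.01e+08 + 30·3.92e+06 = 3.186e+08 m³/yr.
C = 103/3.186e+08 = 3.233e-07 kg/m³ = 0.0003233 mg/L = 0.3233 µg/L.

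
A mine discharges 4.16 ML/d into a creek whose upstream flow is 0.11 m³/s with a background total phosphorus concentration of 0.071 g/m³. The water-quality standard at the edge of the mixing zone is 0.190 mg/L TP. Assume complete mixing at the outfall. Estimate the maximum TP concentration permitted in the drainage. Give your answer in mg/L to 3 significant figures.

4.16 ML/d = 0.04815 m³/s.
Mass balance: 0.19·0.1581 = 0.04815·Cₑ + 0.11·0.071.
Cₑ = (0.03005 − 0.00781) / 0.04815 = 0.4619 mg/L.

0.462 mg/L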